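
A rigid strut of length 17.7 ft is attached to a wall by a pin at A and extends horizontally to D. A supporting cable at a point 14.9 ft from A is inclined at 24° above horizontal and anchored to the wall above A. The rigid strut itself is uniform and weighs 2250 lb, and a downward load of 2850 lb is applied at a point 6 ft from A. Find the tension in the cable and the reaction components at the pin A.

ΣM about A: T·sin24°·14.9 − 2250·8.85 − 2850·6 = 0 → T = 37012.5/(14.9·0.406737) = 6107.29 ≈ 6107 lb.
ΣF_x = 0: A_x − T·cos24° = 0 → A_x = 6107.29 × 0.913545 = 5579 lb.
ΣF_y = 0: A_y + T·sin24° − 2250 − 2850 = 0 → A_y = 5100 − 6107.29 × 0.406737 = 2616 lb.

T = 6107 lb, A_x = 5579 lb, A_y = 2616 lb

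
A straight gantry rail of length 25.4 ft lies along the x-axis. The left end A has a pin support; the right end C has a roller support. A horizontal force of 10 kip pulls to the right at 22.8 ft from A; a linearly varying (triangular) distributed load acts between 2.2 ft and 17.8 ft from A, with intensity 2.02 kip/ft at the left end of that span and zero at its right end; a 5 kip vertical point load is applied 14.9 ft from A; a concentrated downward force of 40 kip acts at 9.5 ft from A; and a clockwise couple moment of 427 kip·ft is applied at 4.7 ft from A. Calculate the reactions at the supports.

A_x = -10.00 kip, A_y = 21.46 kip, C_y = 39.30 kip

Resultant of the triangular load: ½ × 2.02 × 15.6 = 15.756 kip, acting at 7.4 ft from A (one-third of the span from the peak).
ΣM about A: C_y·25.4 − (½·2.02·15.6)·7.4 − 5·14.9 − 40·9.5 − 427 = 0 → C_y = 998.0944/25.4 = 39.2951 ≈ 39.30 kip.
ΣF_y = 0: A_y + 39.2951 − ½·2.02·15.6 − 5 − 40 = 0 → A_y = 21.46 kip.
ΣF_x = 0: A_x + 10 = 0 → A_x = -10.00 kip.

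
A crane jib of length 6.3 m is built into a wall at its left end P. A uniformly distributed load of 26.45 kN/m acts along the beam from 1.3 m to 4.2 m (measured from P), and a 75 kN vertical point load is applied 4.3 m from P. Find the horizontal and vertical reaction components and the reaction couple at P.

Resultant of the distributed load: 26.45 × 2.9 = 76.705 kN at 2.75 m from P.
ΣF_x = 0: P_x = 0.
ΣF_y = 0: P_y − 26.45·2.9 − 75 = 0 → P_y = 151.7 kN.
ΣM about P: M_P − (26.45·2.9)·2.75 − 75·4.3 = 0 → M_P = 533.4 kN·m.

P_x = 0, P_y = 151.7 kN, M_P = 533.4 kN·m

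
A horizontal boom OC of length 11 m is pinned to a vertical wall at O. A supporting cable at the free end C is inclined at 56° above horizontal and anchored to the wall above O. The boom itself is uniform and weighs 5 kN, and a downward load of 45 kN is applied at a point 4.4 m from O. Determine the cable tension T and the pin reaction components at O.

T = 24.73 kN, O_x = 13.83 kN, O_y = 29.50 kN

ΣM about O: T·sin56°·11 − 5·5.5 − 45·4.4 = 0 → T = 225.5/(11·0.829038) = 24.7275 ≈ 24.73 kN.
ΣF_x = 0: O_x − T·cos56° = 0 → O_x = 24.7275 × 0.559193 = 13.83 kN.
ΣF_y = 0: O_y + T·sin56° − 5 − 45 = 0 → O_y = 50 − 24.7275 × 0.829038 = 29.50 kN.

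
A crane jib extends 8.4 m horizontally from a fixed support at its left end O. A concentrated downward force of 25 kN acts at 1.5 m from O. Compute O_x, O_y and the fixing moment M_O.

O_x = 0, O_y = 25.00 kN, M_O = 37.50 kN·m

ΣF_x = 0: O_x = 0.
ΣF_y = 0: O_y − 25 = 0 → O_y = 25.00 kN.
ΣM about O: M_O − 25·1.5 = 0 → M_O = 37.50 kN·m.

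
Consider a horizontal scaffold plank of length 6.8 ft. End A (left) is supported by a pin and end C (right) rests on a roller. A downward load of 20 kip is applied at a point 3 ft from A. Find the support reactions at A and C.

Moments about A: C_y·6.8 − 20·3 = 0 → C_y = 60/6.8 = 8.82353 ≈ 8.824 kip.
ΣF_y = 0: A_y + 8.82353 − 20 = 0 → A_y = 11.18 kip.
ΣF_x = 0: no horizontal applied forces, so A_x = 0.

A_x = 0, A_y = 11.18 kip, C_y = 8.824 kip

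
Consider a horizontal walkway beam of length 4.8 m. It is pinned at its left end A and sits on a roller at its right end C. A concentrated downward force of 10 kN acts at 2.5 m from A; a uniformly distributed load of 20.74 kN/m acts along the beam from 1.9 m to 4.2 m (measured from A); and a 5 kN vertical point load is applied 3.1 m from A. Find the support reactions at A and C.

A_x = 0, A_y = 23.95 kN, C_y = 38.75 kN

Resultant of the distributed load: 20.74 × 2.3 = 47.702 kN at 3.05 m from A.
Taking moments about A: C_y·4.8 − 10·2.5 − (20.74·2.3)·3.05 − 5·3.1 = 0 → C_y = 185.9911/4.8 = 38.7481 ≈ 38.75 kN.
ΣF_y = 0: A_y + 38.7481 − 10 − 20.74·2.3 − 5 = 0 → A_y = 23.95 kN.
ΣF_x = 0: no horizontal applied forces, so A_x = 0.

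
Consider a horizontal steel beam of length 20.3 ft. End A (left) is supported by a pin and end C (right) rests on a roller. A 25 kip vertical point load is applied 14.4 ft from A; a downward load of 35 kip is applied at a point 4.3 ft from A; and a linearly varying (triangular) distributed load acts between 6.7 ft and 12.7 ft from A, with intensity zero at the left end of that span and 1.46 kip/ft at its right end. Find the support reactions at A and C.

A_x = 0, A_y = 36.92 kip, C_y = 27.46 kip

Resultant of the triangular load: ½ × 1.46 × 6 = 4.38 kip, acting at 10.7 ft from A (one-third of the span from the peak).
Taking moments about A: C_y·20.3 − 25·14.4 − 35·4.3 − (½·1.46·6)·10.7 = 0 → C_y = 557.366/20.3 = 27.4565 ≈ 27.46 kip.
ΣF_y = 0: A_y + 27.4565 − 25 − 35 − ½·1.46·6 = 0 → A_y = 36.92 kip.
ΣF_x = 0: no horizontal applied forces, so A_x = 0.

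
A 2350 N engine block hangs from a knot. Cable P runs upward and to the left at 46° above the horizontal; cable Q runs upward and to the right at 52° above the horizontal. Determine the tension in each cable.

ΣF_x = 0: −T_P·cos46° + T_Q·cos52° = 0 → T_Q = 1.12831·T_P.
ΣF_y = 0: T_P·sin46° + T_Q·sin52° = 2350.
Substitute: T_P·(0.71934 + 1.12831·0.788011) = 2350 → T_P = 1461.02 ≈ 1461 N.
Then T_Q = 1.12831 × 1461.02 = 1648 N.

T_P = 1461 N, T_Q = 1648 N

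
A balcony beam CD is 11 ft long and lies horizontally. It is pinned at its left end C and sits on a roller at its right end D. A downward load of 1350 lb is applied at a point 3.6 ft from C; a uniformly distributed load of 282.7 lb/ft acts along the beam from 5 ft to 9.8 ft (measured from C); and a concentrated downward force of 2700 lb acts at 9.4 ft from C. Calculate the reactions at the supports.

Resultant of the distributed load: 282.7 × 4.8 = 1356.96 lb at 7.4 ft from C.
Taking moments about C: D_y·11 − 1350·3.6 − (282.7·4.8)·7.4 − 2700·9.4 = 0 → D_y = 40281.504/11 = 3661.95 ≈ 3662 lb.
ΣF_y = 0: C_y + 3661.95 − 1350 − 282.7·4.8 − 2700 = 0 → C_y = 1745 lb.
ΣF_x = 0: no horizontal applied forces, so C_x = 0.

C_x = 0, C_y = 1745 lb, D_y = 3662 lb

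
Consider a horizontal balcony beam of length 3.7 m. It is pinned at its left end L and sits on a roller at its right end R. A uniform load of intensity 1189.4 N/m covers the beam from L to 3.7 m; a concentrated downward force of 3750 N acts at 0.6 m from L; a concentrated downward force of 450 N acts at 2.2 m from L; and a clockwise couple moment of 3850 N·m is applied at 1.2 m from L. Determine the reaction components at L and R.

L_x = 0, L_y = 4484 N, R_y = 4117 N

Resultant of the distributed load: 1189.4 × 3.7 = 4400.78 N at 1.85 m from L.
Moments about L: R_y·3.7 − (1189.4·3.7)·1.85 − 3750·0.6 − 450·2.2 − 3850 = 0 → R_y = 15231.443/3.7 = 4116.61 ≈ 4117 N.
ΣF_y = 0: L_y + 4116.61 − 1189.4·3.7 − 3750 − 450 = 0 → L_y = 4484 N.
ΣF_x = 0: no horizontal applied forces, so L_x = 0.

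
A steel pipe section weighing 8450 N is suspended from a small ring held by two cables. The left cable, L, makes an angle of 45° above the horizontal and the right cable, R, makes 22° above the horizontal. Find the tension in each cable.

T_L = 8511 N, T_R = 6491 N

ΣF_x = 0: −T_L·cos45° + T_R·cos22° = 0 → T_R = 0.762639·T_L.
ΣF_y = 0: T_L·sin45° + T_R·sin22° = 8450.
Substitute: T_L·(0.707107 + 0.762639·0.374607) = 8450 → T_L = 8511.31 ≈ 8511 N.
Then T_R = 0.762639 × 8511.31 = 6491 N.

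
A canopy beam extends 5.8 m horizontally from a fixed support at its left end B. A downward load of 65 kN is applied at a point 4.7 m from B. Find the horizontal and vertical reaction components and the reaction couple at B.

B_x = 0, B_y = 65.00 kN, M_B = 305.5 kN·m

ΣF_x = 0: B_x = 0.
ΣF_y = 0: B_y − 65 = 0 → B_y = 65.00 kN.
ΣM about B: M_B − 65·4.7 = 0 → M_B = 305.5 kN·m.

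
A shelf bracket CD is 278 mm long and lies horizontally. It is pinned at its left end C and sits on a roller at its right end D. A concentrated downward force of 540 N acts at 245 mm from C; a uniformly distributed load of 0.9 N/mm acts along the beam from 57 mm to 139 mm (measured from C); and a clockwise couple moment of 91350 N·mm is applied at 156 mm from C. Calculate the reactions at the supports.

C_x = 0, C_y = -216.7 N, D_y = 830.5 N

Resultant of the distributed load: 0.9 × 82 = 73.8 N at 98 mm from C.
Moments about C: D_y·278 − 540·245 − (0.9·82)·98 − 91350 = 0 → D_y = 230882.4/278 = 830.512 ≈ 830.5 N.
ΣF_y = 0: C_y + 830.512 − 540 − 0.9·82 = 0 → C_y = -216.7 N.
ΣF_x = 0: no horizontal applied forces, so C_x = 0.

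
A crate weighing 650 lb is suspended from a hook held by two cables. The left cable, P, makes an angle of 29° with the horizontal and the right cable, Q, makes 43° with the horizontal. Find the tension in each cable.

ΣF_x = 0: −T_P·cos29° + T_Q·cos43° = 0 → T_Q = 1.19589·T_P.
ΣF_y = 0: T_P·sin29° + T_Q·sin43° = 650.
Substitute: T_P·(0.48481 + 1.19589·0.681998) = 650 → T_P = 499.844 ≈ 499.8 lb.
Then T_Q = 1.19589 × 499.844 = 597.8 lb.

T_P = 499.8 lb, T_Q = 597.8 lb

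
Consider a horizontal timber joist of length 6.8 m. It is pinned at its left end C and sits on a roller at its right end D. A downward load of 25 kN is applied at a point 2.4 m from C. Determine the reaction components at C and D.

Moments about C: D_y·6.8 − 25·2.4 = 0 → D_y = 60/6.8 = 8.82353 ≈ 8.824 kN.
ΣF_y = 0: C_y + 8.82353 − 25 = 0 → C_y = 16.18 kN.
ΣF_x = 0: no horizontal applied forces, so C_x = 0.

C_x = 0, C_y = 16.18 kN, D_y = 8.824 kN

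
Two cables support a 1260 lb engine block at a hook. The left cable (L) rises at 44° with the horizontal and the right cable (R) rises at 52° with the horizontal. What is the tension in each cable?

T_L = 780.0 lb, T_R = 911.4 lb

ΣF_x = 0: −T_L·cos44° + T_R·cos52° = 0 → T_R = 1.1684·T_L.
ΣF_y = 0: T_L·sin44° + T_R·sin52° = 1260.
Substitute: T_L·(0.694658 + 1.1684·0.788011) = 1260 → T_L = 780.007 ≈ 780.0 lb.
Then T_R = 1.1684 × 780.007 = 911.4 lb.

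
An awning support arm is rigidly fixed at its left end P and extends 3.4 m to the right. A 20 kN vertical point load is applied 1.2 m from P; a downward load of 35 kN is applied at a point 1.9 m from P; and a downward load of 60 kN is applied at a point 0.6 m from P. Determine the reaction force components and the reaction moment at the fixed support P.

P_x = 0, P_y = 115.0 kN, M_P = 126.5 kN·m

ΣF_x = 0: P_x = 0.
ΣF_y = 0: P_y − 20 − 35 − 60 = 0 → P_y = 115.0 kN.
ΣM about P: M_P − 20·1.2 − 35·1.9 − 60·0.6 = 0 → M_P = 126.5 kN·m.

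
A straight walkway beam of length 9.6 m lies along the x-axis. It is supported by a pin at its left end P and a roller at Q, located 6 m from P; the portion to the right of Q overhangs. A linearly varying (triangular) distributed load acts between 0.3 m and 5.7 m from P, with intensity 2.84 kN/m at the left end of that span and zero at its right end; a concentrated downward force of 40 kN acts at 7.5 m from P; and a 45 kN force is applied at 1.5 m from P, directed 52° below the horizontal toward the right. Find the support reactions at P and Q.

Resultant of the triangular load: ½ × 2.84 × 5.4 = 7.668 kN, acting at 2.1 m from P (one-third of the span from the peak).
Moments about P: Q_y·6 − (½·2.84·5.4)·2.1 − 40·7.5 − 45·sin52°·1.5 = 0 → Q_y = 369.294/6 = 61.549 ≈ 61.55 kN.
ΣF_y = 0: P_y + 61.549 − ½·2.84·5.4 − 40 − 45·sin52° = 0 → P_y = 21.58 kN.
ΣF_x = 0: P_x + 45·cos52° = 0 → P_x = -27.70 kN.

P_x = -27.70 kN, P_y = 21.58 kN, Q_y = 61.55 kN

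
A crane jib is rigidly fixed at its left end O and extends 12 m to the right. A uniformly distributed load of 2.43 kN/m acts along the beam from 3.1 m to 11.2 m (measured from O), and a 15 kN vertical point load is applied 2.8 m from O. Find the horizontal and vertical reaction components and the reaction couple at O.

O_x = 0, O_y = 34.68 kN, M_O = 182.7 kN·m

Resultant of the distributed load: 2.43 × 8.1 = 19.683 kN at 7.15 m from O.
ΣF_x = 0: O_x = 0.
ΣF_y = 0: O_y − 2.43·8.1 − 15 = 0 → O_y = 34.68 kN.
ΣM about O: M_O − (2.43·8.1)·7.15 − 15·2.8 = 0 → M_O = 182.7 kN·m.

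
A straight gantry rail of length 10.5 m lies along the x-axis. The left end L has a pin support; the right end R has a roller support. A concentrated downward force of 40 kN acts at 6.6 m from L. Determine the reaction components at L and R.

L_x = 0, L_y = 14.86 kN, R_y = 25.14 kN

ΣM about L: R_y·10.5 − 40·6.6 = 0 → R_y = 264/10.5 = 25.1429 ≈ 25.14 kN.
ΣF_y = 0: L_y + 25.1429 − 40 = 0 → L_y = 14.86 kN.
ΣF_x = 0: no horizontal applied forces, so L_x = 0.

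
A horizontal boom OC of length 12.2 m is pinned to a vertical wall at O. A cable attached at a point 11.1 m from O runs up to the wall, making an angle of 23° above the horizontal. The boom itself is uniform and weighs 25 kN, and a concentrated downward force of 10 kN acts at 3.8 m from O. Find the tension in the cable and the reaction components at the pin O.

ΣM about O: T·sin23°·11.1 − 25·6.1 − 10·3.8 = 0 → T = 190.5/(11.1·0.390731) = 43.9232 ≈ 43.92 kN.
ΣF_x = 0: O_x − T·cos23° = 0 → O_x = 43.9232 × 0.920505 = 40.43 kN.
ΣF_y = 0: O_y + T·sin23° − 25 − 10 = 0 → O_y = 35 − 43.9232 × 0.390731 = 17.84 kN.

T = 43.92 kN, O_x = 40.43 kN, O_y = 17.84 kN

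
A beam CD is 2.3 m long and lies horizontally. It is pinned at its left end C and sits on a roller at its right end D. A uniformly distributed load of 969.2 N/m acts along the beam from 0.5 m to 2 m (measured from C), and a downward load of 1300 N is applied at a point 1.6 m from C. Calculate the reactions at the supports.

Resultant of the distributed load: 969.2 × 1.5 = 1453.8 N at 1.25 m from C.
ΣM about C: D_y·2.3 − (969.2·1.5)·1.25 − 1300·1.6 = 0 → D_y = 3897.25/2.3 = 1694.46 ≈ 1694 N.
ΣF_y = 0: C_y + 1694.46 − 969.2·1.5 − 1300 = 0 → C_y = 1059 N.
ΣF_x = 0: no horizontal applied forces, so C_x = 0.

C_x = 0, C_y = 1059 N, D_y = 1694 N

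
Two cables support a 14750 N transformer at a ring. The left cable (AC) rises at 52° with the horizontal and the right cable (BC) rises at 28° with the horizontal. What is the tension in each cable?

T_AC = 13220 N, T_BC = 9221 N

ΣF_x = 0: −T_AC·cos52° + T_BC·cos28° = 0 → T_BC = 0.69728·T_AC.
ΣF_y = 0: T_AC·sin52° + T_BC·sin28° = 14750.
Substitute: T_AC·(0.788011 + 0.69728·0.469472) = 14750 → T_AC = 13224.4 ≈ 13220 N.
Then T_BC = 0.69728 × 13224.4 = 9221 N.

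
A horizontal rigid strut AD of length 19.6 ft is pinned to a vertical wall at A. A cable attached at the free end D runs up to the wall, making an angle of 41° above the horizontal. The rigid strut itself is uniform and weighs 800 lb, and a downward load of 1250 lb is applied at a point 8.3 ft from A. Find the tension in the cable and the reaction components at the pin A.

ΣM about A: T·sin41°·19.6 − 800·9.8 − 1250·8.3 = 0 → T = 18215/(19.6·0.656059) = 1416.54 ≈ 1417 lb.
ΣF_x = 0: A_x − T·cos41° = 0 → A_x = 1416.54 × 0.75471 = 1069 lb.
ΣF_y = 0: A_y + T·sin41° − 800 − 1250 = 0 → A_y = 2050 − 1416.54 × 0.656059 = 1121 lb.

T = 1417 lb, A_x = 1069 lb, A_y = 1121 lb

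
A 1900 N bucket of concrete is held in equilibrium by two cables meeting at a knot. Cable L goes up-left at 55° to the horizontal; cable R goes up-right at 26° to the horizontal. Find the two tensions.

T_L = 1729 N, T_R = 1103 N

ΣF_x = 0: −T_L·cos55° + T_R·cos26° = 0 → T_R = 0.638162·T_L.
ΣF_y = 0: T_L·sin55° + T_R·sin26° = 1900.
Substitute: T_L·(0.819152 + 0.638162·0.438371) = 1900 → T_L = 1729 N.
Then T_R = 0.638162 × 1729 = 1103 N.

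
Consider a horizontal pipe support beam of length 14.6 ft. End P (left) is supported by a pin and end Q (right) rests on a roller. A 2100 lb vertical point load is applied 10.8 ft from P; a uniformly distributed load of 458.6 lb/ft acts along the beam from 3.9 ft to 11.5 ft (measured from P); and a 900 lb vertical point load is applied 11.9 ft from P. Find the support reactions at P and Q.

Resultant of the distributed load: 458.6 × 7.6 = 3485.36 lb at 7.7 ft from P.
Taking moments about P: Q_y·14.6 − 2100·10.8 − (458.6·7.6)·7.7 − 900·11.9 = 0 → Q_y = 60227.272/14.6 = 4125.16 ≈ 4125 lb.
ΣF_y = 0: P_y + 4125.16 − 2100 − 458.6·7.6 − 900 = 0 → P_y = 2360 lb.
ΣF_x = 0: no horizontal applied forces, so P_x = 0.

P_x = 0, P_y = 2360 lb, Q_y = 4125 lb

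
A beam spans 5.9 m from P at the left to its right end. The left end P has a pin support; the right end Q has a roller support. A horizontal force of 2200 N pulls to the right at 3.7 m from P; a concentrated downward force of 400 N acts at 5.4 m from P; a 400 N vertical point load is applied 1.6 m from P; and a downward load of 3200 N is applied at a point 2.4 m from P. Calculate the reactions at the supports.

Moments about P: Q_y·5.9 − 400·5.4 − 400·1.6 − 3200·2.4 = 0 → Q_y = 10480/5.9 = 1776.27 ≈ 1776 N.
ΣF_y = 0: P_y + 1776.27 − 400 − 400 − 3200 = 0 → P_y = 2224 N.
ΣF_x = 0: P_x + 2200 = 0 → P_x = -2200 N.

P_x = -2200 N, P_y = 2224 N, Q_y = 1776 N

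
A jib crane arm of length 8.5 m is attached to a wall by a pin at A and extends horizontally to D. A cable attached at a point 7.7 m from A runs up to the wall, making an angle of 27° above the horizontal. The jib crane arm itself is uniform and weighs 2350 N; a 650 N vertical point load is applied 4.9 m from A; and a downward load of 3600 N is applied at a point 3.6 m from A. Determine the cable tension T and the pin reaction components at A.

T = 7476 N, A_x = 6661 N, A_y = 3206 N

ΣM about A: T·sin27°·7.7 − 2350·4.25 − 650·4.9 − 3600·3.6 = 0 → T = 26132.5/(7.7·0.45399) = 7475.56 ≈ 7476 N.
ΣF_x = 0: A_x − T·cos27° = 0 → A_x = 7475.56 × 0.891007 = 6661 N.
ΣF_y = 0: A_y + T·sin27° − 2350 − 650 − 3600 = 0 → A_y = 6600 − 7475.56 × 0.45399 = 3206 N.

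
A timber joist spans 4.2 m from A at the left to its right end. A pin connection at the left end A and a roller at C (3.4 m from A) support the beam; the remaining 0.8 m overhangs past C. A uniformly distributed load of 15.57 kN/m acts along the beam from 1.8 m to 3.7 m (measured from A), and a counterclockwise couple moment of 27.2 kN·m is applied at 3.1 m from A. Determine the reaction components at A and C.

Resultant of the distributed load: 15.57 × 1.9 = 29.583 kN at 2.75 m from A.
Moments about A: C_y·3.4 − (15.57·1.9)·2.75 + 27.2 = 0 → C_y = 54.15325/3.4 = 15.9274 ≈ 15.93 kN.
ΣF_y = 0: A_y + 15.9274 − 15.57·1.9 = 0 → A_y = 13.66 kN.
ΣF_x = 0: no horizontal applied forces, so A_x = 0.

A_x = 0, A_y = 13.66 kN, C_y = 15.93 kN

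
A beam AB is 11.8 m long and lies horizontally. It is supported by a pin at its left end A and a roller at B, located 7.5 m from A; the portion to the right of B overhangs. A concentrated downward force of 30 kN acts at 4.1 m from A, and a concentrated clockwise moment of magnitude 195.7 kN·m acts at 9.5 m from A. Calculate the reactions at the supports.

A_x = 0, A_y = -12.49 kN, B_y = 42.49 kN

ΣM about A: B_y·7.5 − 30·4.1 − 195.7 = 0 → B_y = 318.7/7.5 = 42.4933 ≈ 42.49 kN.
ΣF_y = 0: A_y + 42.4933 − 30 = 0 → A_y = -12.49 kN.
ΣF_x = 0: no horizontal applied forces, so A_x = 0.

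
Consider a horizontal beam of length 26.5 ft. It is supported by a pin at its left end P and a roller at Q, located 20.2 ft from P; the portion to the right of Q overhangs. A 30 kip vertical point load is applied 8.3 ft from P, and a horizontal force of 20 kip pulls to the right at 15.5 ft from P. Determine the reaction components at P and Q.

P_x = -20.00 kip, P_y = 17.67 kip, Q_y = 12.33 kip

ΣM about P: Q_y·20.2 − 30·8.3 = 0 → Q_y = 249/20.2 = 12.3267 ≈ 12.33 kip.
ΣF_y = 0: P_y + 12.3267 − 30 = 0 → P_y = 17.67 kip.
ΣF_x = 0: P_x + 20 = 0 → P_x = -20.00 kip.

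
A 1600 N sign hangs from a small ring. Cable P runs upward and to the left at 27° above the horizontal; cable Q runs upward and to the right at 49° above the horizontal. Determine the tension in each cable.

ΣF_x = 0: −T_P·cos27° + T_Q·cos49° = 0 → T_Q = 1.35812·T_P.
ΣF_y = 0: T_P·sin27° + T_Q·sin49° = 1600.
Substitute: T_P·(0.45399 + 1.35812·0.75471) = 1600 → T_P = 1081.83 ≈ 1082 N.
Then T_Q = 1.35812 × 1081.83 = 1469 N.

T_P = 1082 N, T_Q = 1469 N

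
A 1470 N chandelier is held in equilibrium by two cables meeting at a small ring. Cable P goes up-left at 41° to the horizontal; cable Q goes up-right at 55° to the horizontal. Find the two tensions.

ΣF_x = 0: −T_P·cos41° + T_Q·cos55° = 0 → T_Q = 1.3158·T_P.
ΣF_y = 0: T_P·sin41° + T_Q·sin55° = 1470.
Substitute: T_P·(0.656059 + 1.3158·0.819152) = 1470 → T_P = 847.8 N.
Then T_Q = 1.3158 × 847.8 = 1116 N.

T_P = 847.8 N, T_Q = 1116 N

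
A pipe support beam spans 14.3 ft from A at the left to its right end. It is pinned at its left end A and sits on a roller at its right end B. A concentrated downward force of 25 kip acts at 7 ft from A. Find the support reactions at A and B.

Moments about A: B_y·14.3 − 25·7 = 0 → B_y = 175/14.3 = 12.2378 ≈ 12.24 kip.
ΣF_y = 0: A_y + 12.2378 − 25 = 0 → A_y = 12.76 kip.
ΣF_x = 0: no horizontal applied forces, so A_x = 0.

A_x = 0, A_y = 12.76 kip, B_y = 12.24 kip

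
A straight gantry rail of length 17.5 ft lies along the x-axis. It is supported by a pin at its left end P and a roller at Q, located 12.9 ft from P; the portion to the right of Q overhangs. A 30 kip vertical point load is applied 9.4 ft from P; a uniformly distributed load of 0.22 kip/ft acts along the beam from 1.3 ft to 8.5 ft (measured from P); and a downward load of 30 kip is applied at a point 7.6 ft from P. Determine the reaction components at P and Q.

Resultant of the distributed load: 0.22 × 7.2 = 1.584 kip at 4.9 ft from P.
ΣM about P: Q_y·12.9 − 30·9.4 − (0.22·7.2)·4.9 − 30·7.6 = 0 → Q_y = 517.7616/12.9 = 40.1366 ≈ 40.14 kip.
ΣF_y = 0: P_y + 40.1366 − 30 − 0.22·7.2 − 30 = 0 → P_y = 21.45 kip.
ΣF_x = 0: no horizontal applied forces, so P_x = 0.

P_x = 0, P_y = 21.45 kip, Q_y = 40.14 kip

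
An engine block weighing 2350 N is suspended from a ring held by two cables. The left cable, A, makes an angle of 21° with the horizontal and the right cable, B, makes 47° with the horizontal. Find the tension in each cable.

ΣF_x = 0: −T_A·cos21° + T_B·cos47° = 0 → T_B = 1.36889·T_A.
ΣF_y = 0: T_A·sin21° + T_B·sin47° = 2350.
Substitute: T_A·(0.358368 + 1.36889·0.731354) = 2350 → T_A = 1728.56 ≈ 1729 N.
Then T_B = 1.36889 × 1728.56 = 2366 N.

T_A = 1729 N, T_B = 2366 N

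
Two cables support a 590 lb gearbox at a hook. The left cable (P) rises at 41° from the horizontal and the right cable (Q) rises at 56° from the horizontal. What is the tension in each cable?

ΣF_x = 0: −T_P·cos41° + T_Q·cos56° = 0 → T_Q = 1.34964·T_P.
ΣF_y = 0: T_P·sin41° + T_Q·sin56° = 590.
Substitute: T_P·(0.656059 + 1.34964·0.829038) = 590 → T_P = 332.402 ≈ 332.4 lb.
Then T_Q = 1.34964 × 332.402 = 448.6 lb.

T_P = 332.4 lb, T_Q = 448.6 lb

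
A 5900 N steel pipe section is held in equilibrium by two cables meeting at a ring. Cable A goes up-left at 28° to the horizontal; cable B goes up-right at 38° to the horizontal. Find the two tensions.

T_A = 5089 N, T_B = 5702 N

ΣF_x = 0: −T_A·cos28° + T_B·cos38° = 0 → T_B = 1.12048·T_A.
ΣF_y = 0: T_A·sin28° + T_B·sin38° = 5900.
Substitute: T_A·(0.469472 + 1.12048·0.615661) = 5900 → T_A = 5089.24 ≈ 5089 N.
Then T_B = 1.12048 × 5089.24 = 5702 N.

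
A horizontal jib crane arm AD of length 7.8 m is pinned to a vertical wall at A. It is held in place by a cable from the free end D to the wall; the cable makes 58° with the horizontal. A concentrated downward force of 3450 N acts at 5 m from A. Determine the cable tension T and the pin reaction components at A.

T = 2608 N, A_x = 1382 N, A_y = 1238 N

ΣM about A: T·sin58°·7.8 − 3450·5 = 0 → T = 17250/(7.8·0.848048) = 2607.8 ≈ 2608 N.
ΣF_x = 0: A_x − T·cos58° = 0 → A_x = 2607.8 × 0.529919 = 1382 N.
ΣF_y = 0: A_y + T·sin58° − 3450 = 0 → A_y = 3450 − 2607.8 × 0.848048 = 1238 N.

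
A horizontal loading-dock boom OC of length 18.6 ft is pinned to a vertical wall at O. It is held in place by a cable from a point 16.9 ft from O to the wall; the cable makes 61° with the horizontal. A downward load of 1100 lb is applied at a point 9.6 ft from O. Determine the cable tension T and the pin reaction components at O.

ΣM about O: T·sin61°·16.9 − 1100·9.6 = 0 → T = 10560/(16.9·0.87462) = 714.427 ≈ 714.4 lb.
ΣF_x = 0: O_x − T·cos61° = 0 → O_x = 714.427 × 0.48481 = 346.4 lb.
ΣF_y = 0: O_y + T·sin61° − 1100 = 0 → O_y = 1100 − 714.427 × 0.87462 = 475.1 lb.

T = 714.4 lb, O_x = 346.4 lb, O_y = 475.1 lb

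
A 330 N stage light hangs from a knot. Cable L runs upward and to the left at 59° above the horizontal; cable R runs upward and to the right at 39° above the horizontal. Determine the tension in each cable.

ΣF_x = 0: −T_L·cos59° + T_R·cos39° = 0 → T_R = 0.66273·T_L.
ΣF_y = 0: T_L·sin59° + T_R·sin39° = 330.
Substitute: T_L·(0.857167 + 0.66273·0.62932) = 330 → T_L = 258.979 ≈ 259.0 N.
Then T_R = 0.66273 × 258.979 = 171.6 N.

T_L = 259.0 N, T_R = 171.6 N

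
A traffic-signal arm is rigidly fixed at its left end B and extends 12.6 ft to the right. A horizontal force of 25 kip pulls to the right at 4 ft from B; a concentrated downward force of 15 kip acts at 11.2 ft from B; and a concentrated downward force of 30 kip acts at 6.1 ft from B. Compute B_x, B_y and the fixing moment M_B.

B_x = -25.00 kip, B_y = 45.00 kip, M_B = 351.0 kip·ft

ΣF_x = 0: B_x + 25 = 0 → B_x = -25.00 kip.
ΣF_y = 0: B_y − 15 − 30 = 0 → B_y = 45.00 kip.
ΣM about B: M_B − 15·11.2 − 30·6.1 = 0 → M_B = 351.0 kip·ft.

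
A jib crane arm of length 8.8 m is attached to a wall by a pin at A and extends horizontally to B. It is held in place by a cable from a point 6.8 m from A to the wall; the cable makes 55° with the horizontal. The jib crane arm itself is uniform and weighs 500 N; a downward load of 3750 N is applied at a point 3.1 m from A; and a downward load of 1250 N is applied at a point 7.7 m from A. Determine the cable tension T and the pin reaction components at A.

T = 4210 N, A_x = 2415 N, A_y = 2051 N

ΣM about A: T·sin55°·6.8 − 500·4.4 − 3750·3.1 − 1250·7.7 = 0 → T = 23450/(6.8·0.819152) = 4209.88 ≈ 4210 N.
ΣF_x = 0: A_x − T·cos55° = 0 → A_x = 4209.88 × 0.573576 = 2415 N.
ΣF_y = 0: A_y + T·sin55° − 500 − 3750 − 1250 = 0 → A_y = 5500 − 4209.88 × 0.819152 = 2051 N.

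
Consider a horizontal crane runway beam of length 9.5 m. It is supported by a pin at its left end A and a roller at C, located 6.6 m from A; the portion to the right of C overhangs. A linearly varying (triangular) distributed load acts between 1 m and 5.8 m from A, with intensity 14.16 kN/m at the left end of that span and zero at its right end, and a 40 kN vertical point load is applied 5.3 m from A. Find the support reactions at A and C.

A_x = 0, A_y = 28.48 kN, C_y = 45.51 kN

Resultant of the triangular load: ½ × 14.16 × 4.8 = 33.984 kN, acting at 2.6 m from A (one-third of the span from the peak).
Moments about A: C_y·6.6 − (½·14.16·4.8)·2.6 − 40·5.3 = 0 → C_y = 300.3584/6.6 = 45.5088 ≈ 45.51 kN.
ΣF_y = 0: A_y + 45.5088 − ½·14.16·4.8 − 40 = 0 → A_y = 28.48 kN.
ΣF_x = 0: no horizontal applied forces, so A_x = 0.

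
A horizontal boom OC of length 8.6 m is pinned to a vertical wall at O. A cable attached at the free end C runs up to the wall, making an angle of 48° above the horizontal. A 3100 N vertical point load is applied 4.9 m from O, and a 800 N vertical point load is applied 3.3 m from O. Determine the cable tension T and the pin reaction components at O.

ΣM about O: T·sin48°·8.6 − 3100·4.9 − 800·3.3 = 0 → T = 17830/(8.6·0.743145) = 2789.84 ≈ 2790 N.
ΣF_x = 0: O_x − T·cos48° = 0 → O_x = 2789.84 × 0.669131 = 1867 N.
ΣF_y = 0: O_y + T·sin48° − 3100 − 800 = 0 → O_y = 3900 − 2789.84 × 0.743145 = 1827 N.

T = 2790 N, O_x = 1867 N, O_y = 1827 N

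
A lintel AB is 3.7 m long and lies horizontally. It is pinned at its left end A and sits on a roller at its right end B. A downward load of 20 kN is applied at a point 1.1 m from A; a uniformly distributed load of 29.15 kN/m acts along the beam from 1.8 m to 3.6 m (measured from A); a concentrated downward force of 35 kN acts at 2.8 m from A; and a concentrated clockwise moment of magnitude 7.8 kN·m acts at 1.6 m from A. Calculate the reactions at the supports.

Resultant of the distributed load: 29.15 × 1.8 = 52.47 kN at 2.7 m from A.
Moments about A: B_y·3.7 − 20·1.1 − (29.15·1.8)·2.7 − 35·2.8 − 7.8 = 0 → B_y = 269.469/3.7 = 72.8295 ≈ 72.83 kN.
ΣF_y = 0: A_y + 72.8295 − 20 − 29.15·1.8 − 35 = 0 → A_y = 34.64 kN.
ΣF_x = 0: no horizontal applied forces, so A_x = 0.

A_x = 0, A_y = 34.64 kN, B_y = 72.83 kN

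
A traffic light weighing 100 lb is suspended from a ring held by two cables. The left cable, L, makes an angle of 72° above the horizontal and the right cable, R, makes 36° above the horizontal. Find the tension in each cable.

T_L = 85.07 lb, T_R = 32.49 lb

ΣF_x = 0: −T_L·cos72° + T_R·cos36° = 0 → T_R = 0.381966·T_L.
ΣF_y = 0: T_L·sin72° + T_R·sin36° = 100.
Substitute: T_L·(0.951057 + 0.381966·0.587785) = 100 → T_L = 85.0651 ≈ 85.07 lb.
Then T_R = 0.381966 × 85.0651 = 32.49 lb.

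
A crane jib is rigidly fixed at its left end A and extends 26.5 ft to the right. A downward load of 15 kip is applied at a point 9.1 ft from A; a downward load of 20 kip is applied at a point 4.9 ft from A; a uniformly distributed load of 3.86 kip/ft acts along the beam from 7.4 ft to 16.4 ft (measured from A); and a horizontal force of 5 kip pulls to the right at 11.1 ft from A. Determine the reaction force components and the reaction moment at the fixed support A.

Resultant of the distributed load: 3.86 × 9 = 34.74 kip at 11.9 ft from A.
ΣF_x = 0: A_x + 5 = 0 → A_x = -5.000 kip.
ΣF_y = 0: A_y − 15 − 20 − 3.86·9 = 0 → A_y = 69.74 kip.
ΣM about A: M_A − 15·9.1 − 20·4.9 − (3.86·9)·11.9 = 0 → M_A = 647.9 kip·ft.

A_x = -5.000 kip, A_y = 69.74 kip, M_A = 647.9 kip·ft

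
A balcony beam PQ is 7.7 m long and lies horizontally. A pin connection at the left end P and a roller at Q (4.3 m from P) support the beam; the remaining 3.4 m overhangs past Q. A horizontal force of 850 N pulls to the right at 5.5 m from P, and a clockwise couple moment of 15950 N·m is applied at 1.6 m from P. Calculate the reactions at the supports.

ΣM about P: Q_y·4.3 − 15950 = 0 → Q_y = 15950/4.3 = 3709.3 ≈ 3709 N.
ΣF_y = 0: P_y + 3709.3  = 0 → P_y = -3709 N.
ΣF_x = 0: P_x + 850 = 0 → P_x = -850.0 N.

P_x = -850.0 N, P_y = -3709 N, Q_y = 3709 N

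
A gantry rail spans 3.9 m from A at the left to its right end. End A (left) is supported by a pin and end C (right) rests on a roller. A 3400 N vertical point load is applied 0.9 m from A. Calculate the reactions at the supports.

A_x = 0, A_y = 2615 N, C_y = 784.6 N

Moments about A: C_y·3.9 − 3400·0.9 = 0 → C_y = 3060/3.9 = 784.615 ≈ 784.6 N.
ΣF_y = 0: A_y + 784.615 − 3400 = 0 → A_y = 2615 N.
ΣF_x = 0: no horizontal applied forces, so A_x = 0.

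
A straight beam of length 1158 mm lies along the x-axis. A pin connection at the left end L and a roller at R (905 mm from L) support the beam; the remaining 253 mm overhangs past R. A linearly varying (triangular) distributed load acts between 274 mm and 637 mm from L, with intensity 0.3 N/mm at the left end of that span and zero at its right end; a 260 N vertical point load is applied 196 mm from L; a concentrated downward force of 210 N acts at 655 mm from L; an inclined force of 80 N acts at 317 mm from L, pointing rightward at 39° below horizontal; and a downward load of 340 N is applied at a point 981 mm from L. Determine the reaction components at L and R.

L_x = -62.17 N, L_y = 296.5 N, R_y = 618.3 N

Resultant of the triangular load: ½ × 0.3 × 363 = 54.45 N, acting at 395 mm from L (one-third of the span from the peak).
Moments about L: R_y·905 − (½·0.3·363)·395 − 260·196 − 210·655 − 80·sin39°·317 − 340·981 = 0 → R_y = 559517/905 = 618.251 ≈ 618.3 N.
ΣF_y = 0: L_y + 618.251 − ½·0.3·363 − 260 − 210 − 80·sin39° − 340 = 0 → L_y = 296.5 N.
ΣF_x = 0: L_x + 80·cos39° = 0 → L_x = -62.17 N.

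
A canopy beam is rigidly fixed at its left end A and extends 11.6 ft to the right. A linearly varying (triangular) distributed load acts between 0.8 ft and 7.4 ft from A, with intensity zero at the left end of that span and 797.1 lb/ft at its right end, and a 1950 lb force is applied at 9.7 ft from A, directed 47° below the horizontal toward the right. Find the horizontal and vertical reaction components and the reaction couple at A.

Resultant of the triangular load: ½ × 797.1 × 6.6 = 2630.43 lb, acting at 5.2 ft from A (one-third of the span from the peak).
ΣF_x = 0: A_x + 1950·cos47° = 0 → A_x = -1330 lb.
ΣF_y = 0: A_y − ½·797.1·6.6 − 1950·sin47° = 0 → A_y = 4057 lb.
ΣM about A: M_A − (½·797.1·6.6)·5.2 − 1950·sin47°·9.7 = 0 → M_A = 27510 lb·ft.

A_x = -1330 lb, A_y = 4057 lb, M_A = 27510 lb·ft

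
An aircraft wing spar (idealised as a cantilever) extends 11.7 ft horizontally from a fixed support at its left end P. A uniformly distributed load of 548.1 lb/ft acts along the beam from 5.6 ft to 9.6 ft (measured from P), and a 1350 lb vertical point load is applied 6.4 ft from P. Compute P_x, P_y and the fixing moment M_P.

Resultant of the distributed load: 548.1 × 4 = 2192.4 lb at 7.6 ft from P.
ΣF_x = 0: P_x = 0.
ΣF_y = 0: P_y − 548.1·4 − 1350 = 0 → P_y = 3542 lb.
ΣM about P: M_P − (548.1·4)·7.6 − 1350·6.4 = 0 → M_P = 25300 lb·ft.

P_x = 0, P_y = 3542 lb, M_P = 25300 lb·ft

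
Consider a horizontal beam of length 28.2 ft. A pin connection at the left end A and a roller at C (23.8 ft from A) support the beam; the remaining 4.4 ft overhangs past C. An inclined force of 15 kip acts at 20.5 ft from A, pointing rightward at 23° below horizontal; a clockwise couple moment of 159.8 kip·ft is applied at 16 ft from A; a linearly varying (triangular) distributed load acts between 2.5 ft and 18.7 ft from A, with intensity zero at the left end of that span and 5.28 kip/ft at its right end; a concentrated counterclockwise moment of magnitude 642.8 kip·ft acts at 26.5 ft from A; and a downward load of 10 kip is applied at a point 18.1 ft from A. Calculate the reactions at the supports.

A_x = -13.81 kip, A_y = 42.37 kip, C_y = 16.26 kip

Resultant of the triangular load: ½ × 5.28 × 16.2 = 42.768 kip, acting at 13.3 ft from A (one-third of the span from the peak).
ΣM about A: C_y·23.8 − 15·sin23°·20.5 − 159.8 − (½·5.28·16.2)·13.3 + 642.8 − 10·18.1 = 0 → C_y = 386.964/23.8 = 16.259 ≈ 16.26 kip.
ΣF_y = 0: A_y + 16.259 − 15·sin23° − ½·5.28·16.2 − 10 = 0 → A_y = 42.37 kip.
ΣF_x = 0: A_x + 15·cos23° = 0 → A_x = -13.81 kip.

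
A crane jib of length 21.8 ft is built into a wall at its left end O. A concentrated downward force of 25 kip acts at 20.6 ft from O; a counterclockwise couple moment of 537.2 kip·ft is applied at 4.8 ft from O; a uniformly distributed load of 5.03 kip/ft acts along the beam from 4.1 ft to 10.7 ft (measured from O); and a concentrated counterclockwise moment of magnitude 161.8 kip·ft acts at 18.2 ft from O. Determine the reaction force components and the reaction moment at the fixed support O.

O_x = 0, O_y = 58.20 kip, M_O = 61.67 kip·ft

Resultant of the distributed load: 5.03 × 6.6 = 33.198 kip at 7.4 ft from O.
ΣF_x = 0: O_x = 0.
ΣF_y = 0: O_y − 25 − 5.03·6.6 = 0 → O_y = 58.20 kip.
ΣM about O: M_O − 25·20.6 + 537.2 − (5.03·6.6)·7.4 + 161.8 = 0 → M_O = 61.67 kip·ft.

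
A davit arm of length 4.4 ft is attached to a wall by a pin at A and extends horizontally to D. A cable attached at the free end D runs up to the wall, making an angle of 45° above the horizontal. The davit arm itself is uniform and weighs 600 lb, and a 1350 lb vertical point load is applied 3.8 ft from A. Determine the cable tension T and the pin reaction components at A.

ΣM about A: T·sin45°·4.4 − 600·2.2 − 1350·3.8 = 0 → T = 6450/(4.4·0.707107) = 2073.11 ≈ 2073 lb.
ΣF_x = 0: A_x − T·cos45° = 0 → A_x = 2073.11 × 0.707107 = 1466 lb.
ΣF_y = 0: A_y + T·sin45° − 600 − 1350 = 0 → A_y = 1950 − 2073.11 × 0.707107 = 484.1 lb.

T = 2073 lb, A_x = 1466 lb, A_y = 484.1 lb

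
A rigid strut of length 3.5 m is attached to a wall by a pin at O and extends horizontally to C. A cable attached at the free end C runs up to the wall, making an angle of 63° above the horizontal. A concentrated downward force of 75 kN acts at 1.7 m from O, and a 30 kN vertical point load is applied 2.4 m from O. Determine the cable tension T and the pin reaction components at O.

T = 63.97 kN, O_x = 29.04 kN, O_y = 48.00 kN

ΣM about O: T·sin63°·3.5 − 75·1.7 − 30·2.4 = 0 → T = 199.5/(3.5·0.891007) = 63.9726 ≈ 63.97 kN.
ΣF_x = 0: O_x − T·cos63° = 0 → O_x = 63.9726 × 0.45399 = 29.04 kN.
ΣF_y = 0: O_y + T·sin63° − 75 − 30 = 0 → O_y = 105 − 63.9726 × 0.891007 = 48.00 kN.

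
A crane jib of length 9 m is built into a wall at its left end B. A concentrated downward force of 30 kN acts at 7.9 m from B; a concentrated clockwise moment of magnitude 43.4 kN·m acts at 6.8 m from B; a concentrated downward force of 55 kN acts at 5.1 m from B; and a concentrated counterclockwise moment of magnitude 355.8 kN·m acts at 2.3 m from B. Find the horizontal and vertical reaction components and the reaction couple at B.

B_x = 0, B_y = 85.00 kN, M_B = 205.1 kN·m

ΣF_x = 0: B_x = 0.
ΣF_y = 0: B_y − 30 − 55 = 0 → B_y = 85.00 kN.
ΣM about B: M_B − 30·7.9 − 43.4 − 55·5.1 + 355.8 = 0 → M_B = 205.1 kN·m.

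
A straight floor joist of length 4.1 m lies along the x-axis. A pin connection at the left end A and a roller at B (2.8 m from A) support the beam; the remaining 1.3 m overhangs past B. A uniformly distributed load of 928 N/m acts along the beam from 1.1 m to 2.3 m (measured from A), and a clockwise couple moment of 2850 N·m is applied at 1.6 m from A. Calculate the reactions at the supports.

A_x = 0, A_y = -580.4 N, B_y = 1694 N

Resultant of the distributed load: 928 × 1.2 = 1113.6 N at 1.7 m from A.
ΣM about A: B_y·2.8 − (928·1.2)·1.7 − 2850 = 0 → B_y = 4743.12/2.8 = 1693.97 ≈ 1694 N.
ΣF_y = 0: A_y + 1693.97 − 928·1.2 = 0 → A_y = -580.4 N.
ΣF_x = 0: no horizontal applied forces, so A_x = 0.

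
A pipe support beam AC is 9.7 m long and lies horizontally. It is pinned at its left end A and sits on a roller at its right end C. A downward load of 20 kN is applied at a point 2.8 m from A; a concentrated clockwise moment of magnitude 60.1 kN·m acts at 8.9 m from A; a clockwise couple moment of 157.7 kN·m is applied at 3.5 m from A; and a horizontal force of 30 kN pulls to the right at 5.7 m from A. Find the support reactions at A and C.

Taking moments about A: C_y·9.7 − 20·2.8 − 60.1 − 157.7 = 0 → C_y = 273.8/9.7 = 28.2268 ≈ 28.23 kN.
ΣF_y = 0: A_y + 28.2268 − 20 = 0 → A_y = -8.227 kN.
ΣF_x = 0: A_x + 30 = 0 → A_x = -30.00 kN.

A_x = -30.00 kN, A_y = -8.227 kN, C_y = 28.23 kN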